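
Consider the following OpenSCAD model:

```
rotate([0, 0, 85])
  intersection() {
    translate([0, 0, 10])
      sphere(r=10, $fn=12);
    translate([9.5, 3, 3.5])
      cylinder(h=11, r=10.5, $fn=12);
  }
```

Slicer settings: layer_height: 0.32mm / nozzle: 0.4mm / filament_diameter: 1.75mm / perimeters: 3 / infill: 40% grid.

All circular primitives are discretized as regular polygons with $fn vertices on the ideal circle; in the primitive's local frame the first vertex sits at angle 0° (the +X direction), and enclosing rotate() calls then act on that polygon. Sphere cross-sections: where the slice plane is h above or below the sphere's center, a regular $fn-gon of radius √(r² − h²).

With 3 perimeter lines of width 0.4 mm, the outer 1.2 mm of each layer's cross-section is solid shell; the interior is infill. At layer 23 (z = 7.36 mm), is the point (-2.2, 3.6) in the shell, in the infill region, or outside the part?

infill

At z = 7.36 mm: the r=10 sphere slices to a regular 12-gon of circumradius 9.645 (√(r²−h²) with h=2.64 from center); the r=10.5 cylinder at (9.5, 3) gives a regular 12-gon of circumradius 10.5 (constant along its height); Taking the intersection: the r=10.5 cylinder at (9.5, 3) partially overlaps the r=10 sphere; clipping to the common part keeps 116.79 mm² — 1 connected region; (whole slice rotated 85° about Z — lengths, areas and connectivity unchanged). Overall, the cross-section is a single solid region. Undo the 85° rotation: the query point maps to (3.395, 2.505) in the un-rotated model frame. The nearest boundary edge runs (0.41, -2.25)→(-1.00, 3.00); distance from the point to it = 4.12 mm. The point is inside the cross-section and 4.12 mm from the nearest boundary — more than the 1.2 mm shell width (3 × 0.4), so it's in the infill interior.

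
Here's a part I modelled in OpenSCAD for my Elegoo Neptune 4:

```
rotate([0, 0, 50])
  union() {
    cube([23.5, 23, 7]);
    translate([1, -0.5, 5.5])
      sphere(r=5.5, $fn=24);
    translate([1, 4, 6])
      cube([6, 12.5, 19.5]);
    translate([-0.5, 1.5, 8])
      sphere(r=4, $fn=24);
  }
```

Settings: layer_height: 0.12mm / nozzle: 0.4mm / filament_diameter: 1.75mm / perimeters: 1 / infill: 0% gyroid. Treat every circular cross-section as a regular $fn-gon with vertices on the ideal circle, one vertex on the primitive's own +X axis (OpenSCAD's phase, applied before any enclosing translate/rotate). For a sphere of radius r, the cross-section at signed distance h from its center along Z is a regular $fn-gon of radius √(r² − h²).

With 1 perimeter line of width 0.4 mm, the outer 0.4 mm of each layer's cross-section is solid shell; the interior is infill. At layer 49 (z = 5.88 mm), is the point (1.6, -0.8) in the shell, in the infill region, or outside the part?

infill

At z = 5.88 mm: the 23.5×23 cube contributes its full rectangle; the sphere at (1, -0.5): section is a regular 24-gon, circumradius = √(r²−h²) = √(5.5²−0.38²) = 5.487; the cube at (1, 4) is not intersected at this z (z outside [6, 25.5]); the r=4 sphere at (-0.5, 1.5) contributes a regular 24-gon of circumradius √(4²−2.12²) = 3.392; Merging all regions: the regions partially overlap (shared area 59.93 mm²), so overlapping operands fuse into one piece — 1 connected region; (rotated 50° about Z; rotation is an isometry so areas/perimeters/island counts are preserved). Overall, the cross-section is a single solid region. Undo the 50° rotation: the query point maps to (0.416, -1.740) in the un-rotated model frame. The nearest boundary edge runs (-0.42, -5.80)→(-1.74, -5.25); distance from the point to it = 4.07 mm. The point is inside the cross-section and 4.07 mm from the nearest boundary — more than the 0.4 mm shell width (1 × 0.4), so it's in the infill interior.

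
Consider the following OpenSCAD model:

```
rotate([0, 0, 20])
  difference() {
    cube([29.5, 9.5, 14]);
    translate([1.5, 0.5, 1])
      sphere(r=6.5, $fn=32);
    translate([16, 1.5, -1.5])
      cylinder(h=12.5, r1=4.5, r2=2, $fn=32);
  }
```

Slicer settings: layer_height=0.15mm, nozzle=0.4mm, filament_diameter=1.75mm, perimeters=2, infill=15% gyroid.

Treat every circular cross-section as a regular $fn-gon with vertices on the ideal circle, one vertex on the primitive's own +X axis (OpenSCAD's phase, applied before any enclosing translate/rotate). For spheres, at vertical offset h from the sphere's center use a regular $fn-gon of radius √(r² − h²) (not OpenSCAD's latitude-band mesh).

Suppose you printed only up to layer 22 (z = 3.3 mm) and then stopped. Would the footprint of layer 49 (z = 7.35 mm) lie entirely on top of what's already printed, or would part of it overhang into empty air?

part overhangs

Compare the two slices. At z = 3.3: the 29.5×9.5 cube contributes its full rectangle (area 280.25 mm²); the r=6.5 sphere at (1.5, 0.5) slices to a regular 32-gon of circumradius 6.079 (√(r²−h²) with h=2.3 from center) (area = (32/2)·6.079²·sin(360°/32) = 115.37 mm²); the cone at (16, 1.5) (r1=4.5→r2=2) has section circumradius 3.540 here — a regular 32-gon (area = (32/2)·3.540²·sin(360°/32) = 39.12 mm²); Subtracting the remaining from the first: starting from the 29.5×9.5 cube (280.25 mm²), the r=6.5 sphere at (1.5, 0.5) partially overlaps it — only the 41.62 mm² overlap (of its 115.37 mm²) is removed, clipping the outline; the cone at (16, 1.5) partially overlaps it — only the 29.82 mm² overlap (of its 39.12 mm²) is removed, clipping the outline — area = 208.81 mm²; (rotated 20° about Z; rotation is an isometry so areas/perimeters/island counts are preserved). At z = 7.35: the 29.5×9.5 cube contributes its full rectangle (area 280.25 mm²); the r=6.5 sphere at (1.5, 0.5) slices to a regular 32-gon of circumradius 1.388 (√(r²−h²) with h=6.35 from center) (area = (32/2)·1.388²·sin(360°/32) = 6.02 mm²); the cone at (16, 1.5): at t=0.708 of its height the radius interpolates to r₁+(r₂−r₁)t = 2.730, giving a regular 32-gon of that circumradius (area = (32/2)·2.730²·sin(360°/32) = 23.26 mm²); Taking the first minus the rest: starting from the 29.5×9.5 cube (280.25 mm²), the r=6.5 sphere at (1.5, 0.5) partially overlaps it — only the 4.36 mm² overlap (of its 6.02 mm²) is removed, clipping the outline; the cone at (16, 1.5) partially overlaps it — only the 19.36 mm² overlap (of its 23.26 mm²) is removed, clipping the outline — area = 256.53 mm²; (whole slice rotated 20° about Z — lengths, areas and connectivity unchanged). Checking containment: at z = 7.35 the cross-section extends beyond the z = 3.3 cross-section by about 47.71 mm².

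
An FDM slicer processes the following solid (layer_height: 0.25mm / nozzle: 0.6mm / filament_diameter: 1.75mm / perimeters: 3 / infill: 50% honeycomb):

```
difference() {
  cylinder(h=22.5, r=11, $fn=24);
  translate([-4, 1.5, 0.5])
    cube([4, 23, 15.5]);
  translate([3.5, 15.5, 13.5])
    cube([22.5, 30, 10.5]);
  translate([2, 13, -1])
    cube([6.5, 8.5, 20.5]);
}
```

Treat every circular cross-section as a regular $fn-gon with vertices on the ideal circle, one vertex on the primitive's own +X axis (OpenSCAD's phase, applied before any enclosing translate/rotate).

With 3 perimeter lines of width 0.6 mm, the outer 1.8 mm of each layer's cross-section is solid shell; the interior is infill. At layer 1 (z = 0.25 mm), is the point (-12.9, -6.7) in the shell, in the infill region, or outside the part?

outside

At z = 0.25 mm: the r=11 cylinder gives a regular 24-gon of circumradius 11 (constant along its height); the cube at (-4, 1.5) does not reach this height (z outside [0.5, 16]); the cube at (3.5, 15.5) does not reach this height (z outside [13.5, 24]); the 6.5×8.5 cube at (2, 13) contributes its full rectangle; After the difference (first − rest): starting from the r=11 cylinder, the 6.5×8.5 cube at (2, 13) misses the remaining region (no effect) — 1 connected region. Overall, the cross-section is a single solid region. The nearest boundary edge runs (-9.53, -5.50)→(-10.63, -2.85); distance from the point to it = 3.58 mm. The point is not inside any of the regions above, so it lies outside the cross-section (3.58 mm from the nearest boundary).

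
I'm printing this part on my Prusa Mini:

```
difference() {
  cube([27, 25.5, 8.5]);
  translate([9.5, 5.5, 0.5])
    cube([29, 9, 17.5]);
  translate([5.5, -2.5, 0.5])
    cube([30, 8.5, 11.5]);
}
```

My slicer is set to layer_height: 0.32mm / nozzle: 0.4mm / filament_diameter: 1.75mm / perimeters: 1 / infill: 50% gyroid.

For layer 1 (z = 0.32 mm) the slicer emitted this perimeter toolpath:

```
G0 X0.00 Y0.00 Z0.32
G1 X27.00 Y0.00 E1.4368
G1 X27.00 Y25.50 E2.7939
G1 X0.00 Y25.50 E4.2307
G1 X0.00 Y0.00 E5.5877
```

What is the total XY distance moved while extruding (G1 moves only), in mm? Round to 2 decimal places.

105.00 mm

Sum the Euclidean lengths of each G1 segment: total = 105.00 mm.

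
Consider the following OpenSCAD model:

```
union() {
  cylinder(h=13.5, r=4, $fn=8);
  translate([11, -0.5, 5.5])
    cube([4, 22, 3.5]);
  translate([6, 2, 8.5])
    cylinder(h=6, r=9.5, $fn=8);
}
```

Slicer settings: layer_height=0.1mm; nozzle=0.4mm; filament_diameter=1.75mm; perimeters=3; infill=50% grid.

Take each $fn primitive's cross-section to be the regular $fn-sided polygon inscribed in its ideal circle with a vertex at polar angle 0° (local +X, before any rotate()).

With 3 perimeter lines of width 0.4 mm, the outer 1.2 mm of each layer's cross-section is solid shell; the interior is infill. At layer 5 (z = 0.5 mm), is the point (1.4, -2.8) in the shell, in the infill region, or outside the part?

shell

At z = 0.5 mm: the r=4 cylinder contributes a regular 8-gon of circumradius 4; the cube at (11, -0.5) is not intersected at this z (z outside [5.5, 9]); the cylinder at (6, 2) is absent (z outside [8.5, 14.5]); Taking the union: only the r=4 cylinder is present, so the union is just that shape — 1 connected region. Overall, the cross-section is a single solid region. The nearest boundary edge runs (-0.00, -4.00)→(2.83, -2.83); distance from the point to it = 0.57 mm. The point is inside the cross-section, 0.57 mm from the nearest boundary — within the 1.2 mm shell band (3 × 0.4).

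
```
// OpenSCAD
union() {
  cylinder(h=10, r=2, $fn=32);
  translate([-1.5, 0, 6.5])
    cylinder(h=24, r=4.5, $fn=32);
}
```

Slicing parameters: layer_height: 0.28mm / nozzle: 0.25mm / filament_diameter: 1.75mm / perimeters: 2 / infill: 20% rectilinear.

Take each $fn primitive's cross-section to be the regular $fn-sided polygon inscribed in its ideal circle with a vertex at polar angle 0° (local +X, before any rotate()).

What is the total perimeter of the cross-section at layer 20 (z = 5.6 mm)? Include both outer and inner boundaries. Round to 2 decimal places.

12.55 mm

At z = 5.6 mm: the r=2 cylinder contributes a regular 32-gon of circumradius 2 (perimeter = 2·32·2.000·sin(180°/32) = 12.55 mm); the cylinder at (-1.5, 0) is absent (z outside [6.5, 30.5]); Combining (union): only the r=2 cylinder is present, so the union is just that shape — boundary = 12.55 mm. Overall, the cross-section is a single solid region. Total boundary length (outer) = 12.55 mm.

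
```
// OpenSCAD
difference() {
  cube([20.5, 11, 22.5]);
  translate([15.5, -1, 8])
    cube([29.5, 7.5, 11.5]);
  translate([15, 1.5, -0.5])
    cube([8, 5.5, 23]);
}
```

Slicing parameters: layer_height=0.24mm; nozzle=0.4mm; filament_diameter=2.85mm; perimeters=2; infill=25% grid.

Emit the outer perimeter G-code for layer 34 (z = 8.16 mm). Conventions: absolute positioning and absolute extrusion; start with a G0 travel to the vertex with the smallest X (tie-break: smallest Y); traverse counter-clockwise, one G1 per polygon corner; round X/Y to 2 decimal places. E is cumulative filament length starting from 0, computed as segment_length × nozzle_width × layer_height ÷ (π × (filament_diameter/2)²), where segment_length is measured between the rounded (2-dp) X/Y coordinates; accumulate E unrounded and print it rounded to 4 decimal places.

At z = 8.16 mm: the 20.5×11 cube contributes its full rectangle; the cube at (15.5, -1) is present — its section is the full 29.5×7.5 rectangle; the 8×5.5 cube at (15, 1.5) contributes its full rectangle; Taking the first minus the rest: starting from the 20.5×11 cube, the 29.5×7.5 cube at (15.5, -1) partially overlaps it — only the 32.50 mm² overlap (of its 221.25 mm²) is removed, clipping the outline; the 8×5.5 cube at (15, 1.5) partially overlaps it — only the 5.25 mm² overlap (of its 44.00 mm²) is removed, clipping the outline — 1 connected region. The outline is a single polygon with 8 vertices. Extrusion per mm of travel: 0.4 × 0.24 / (π × 1.425²) = 0.015048. Accumulating E over each segment gives final E = 0.9631.

G0 X0.00 Y0.00 Z8.16
G1 X15.50 Y0.00 E0.2333
G1 X15.50 Y1.50 E0.2558
G1 X15.00 Y1.50 E0.2633
G1 X15.00 Y7.00 E0.3461
G1 X20.50 Y7.00 E0.4289
G1 X20.50 Y11.00 E0.4891
G1 X0.00 Y11.00 E0.7976
G1 X0.00 Y0.00 E0.9631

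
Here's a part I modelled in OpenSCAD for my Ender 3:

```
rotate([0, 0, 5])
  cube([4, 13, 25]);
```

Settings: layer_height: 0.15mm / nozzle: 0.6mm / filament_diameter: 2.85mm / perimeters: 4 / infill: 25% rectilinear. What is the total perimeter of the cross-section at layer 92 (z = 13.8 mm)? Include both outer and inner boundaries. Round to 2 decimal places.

At z = 13.8 mm: the cube is present — its section is the full 4×13 rectangle (perimeter 34.00 mm); (rotated 5° about Z; rotation is an isometry so areas/perimeters/island counts are preserved). Overall, the cross-section is a single solid region. Total boundary length (outer) = 34.00 mm.

34.00 mm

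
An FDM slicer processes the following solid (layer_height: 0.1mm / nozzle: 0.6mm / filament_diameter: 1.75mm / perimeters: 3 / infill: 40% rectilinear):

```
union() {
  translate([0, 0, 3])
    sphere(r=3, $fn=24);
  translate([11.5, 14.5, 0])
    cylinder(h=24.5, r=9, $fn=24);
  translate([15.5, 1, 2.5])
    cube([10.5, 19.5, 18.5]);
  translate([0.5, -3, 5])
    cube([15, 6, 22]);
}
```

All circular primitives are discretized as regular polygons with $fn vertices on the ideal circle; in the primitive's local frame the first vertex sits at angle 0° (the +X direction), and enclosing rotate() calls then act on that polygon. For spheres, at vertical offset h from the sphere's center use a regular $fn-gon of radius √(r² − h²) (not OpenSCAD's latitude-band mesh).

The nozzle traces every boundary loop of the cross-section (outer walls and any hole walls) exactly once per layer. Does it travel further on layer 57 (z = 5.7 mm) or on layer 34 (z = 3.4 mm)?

Layer 57 (z = 5.7): the sphere: section is a regular 24-gon, circumradius = √(r²−h²) = √(3²−2.7²) = 1.308 (perimeter = 2·24·1.308·sin(180°/24) = 8.19 mm); the r=9 cylinder at (11.5, 14.5) gives a regular 24-gon of circumradius 9 (constant along its height) (perimeter = 2·24·9.000·sin(180°/24) = 56.39 mm); the cube at (15.5, 1) is present — its section is the full 10.5×19.5 rectangle (perimeter 60.00 mm); the cube at (0.5, -3) is present — its section is the full 15×6 rectangle (perimeter 42.00 mm); Combining (union): the regions partially overlap (shared area 55.06 mm²), so the edge portions inside another operand are dropped and the merged outline is re-measured after clipping — boundary = 123.95 mm. So its perimeter = 123.95 mm. Layer 34 (z = 3.4): the sphere: section is a regular 24-gon, circumradius = √(r²−h²) = √(3²−0.4²) = 2.973 (perimeter = 2·24·2.973·sin(180°/24) = 18.63 mm); the r=9 cylinder at (11.5, 14.5) contributes a regular 24-gon of circumradius 9 (perimeter = 2·24·9.000·sin(180°/24) = 56.39 mm); the cube at (15.5, 1) (footprint 10.5×19.5) is included at this height (perimeter 60.00 mm); the cube at (0.5, -3) is absent (z outside [5, 27]); Combining (union): the regions partially overlap (shared area 53.67 mm²), so the edge portions inside another operand are dropped and the merged outline is re-measured after clipping — boundary = 101.84 mm. So its perimeter = 101.84 mm. Layer 57 is larger (123.95 vs 101.84 mm).

layer 57 (z = 5.7 mm)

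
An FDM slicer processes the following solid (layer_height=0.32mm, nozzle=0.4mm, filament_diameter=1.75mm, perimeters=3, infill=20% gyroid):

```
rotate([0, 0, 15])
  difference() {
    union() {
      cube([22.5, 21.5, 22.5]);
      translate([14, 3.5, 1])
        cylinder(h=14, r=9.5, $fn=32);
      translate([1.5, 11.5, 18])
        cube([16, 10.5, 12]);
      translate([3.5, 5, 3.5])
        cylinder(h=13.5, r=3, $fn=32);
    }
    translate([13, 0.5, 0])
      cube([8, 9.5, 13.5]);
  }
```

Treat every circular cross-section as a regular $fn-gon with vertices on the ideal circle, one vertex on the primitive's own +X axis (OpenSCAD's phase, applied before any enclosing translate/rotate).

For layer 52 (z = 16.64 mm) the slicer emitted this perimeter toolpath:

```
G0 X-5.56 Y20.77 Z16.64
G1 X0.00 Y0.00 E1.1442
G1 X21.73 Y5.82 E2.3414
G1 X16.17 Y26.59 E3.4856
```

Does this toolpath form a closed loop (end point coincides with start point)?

no

Start point (G0): (-5.56, 20.77). End point (last G1): the path does not return to the start — open.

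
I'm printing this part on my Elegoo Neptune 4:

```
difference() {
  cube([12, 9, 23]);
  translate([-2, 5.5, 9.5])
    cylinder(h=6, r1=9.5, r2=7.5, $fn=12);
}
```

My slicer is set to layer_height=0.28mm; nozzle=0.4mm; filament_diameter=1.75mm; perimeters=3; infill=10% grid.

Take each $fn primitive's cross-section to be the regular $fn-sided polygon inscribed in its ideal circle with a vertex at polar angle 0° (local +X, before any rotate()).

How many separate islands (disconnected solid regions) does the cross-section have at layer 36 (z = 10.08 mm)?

1

At z = 10.08 mm: the cube is present — its section is the full 12×9 rectangle; the cone at (-2, 5.5) (r1=9.5→r2=7.5) has section circumradius 9.307 here — a regular 12-gon; After the difference (first − rest): starting from the 12×9 cube, the cone at (-2, 5.5) partially overlaps it — only the 59.80 mm² overlap (of its 259.84 mm²) is removed, clipping the outline — 1 connected region. Overall, the cross-section is a single solid region. Island count = 1.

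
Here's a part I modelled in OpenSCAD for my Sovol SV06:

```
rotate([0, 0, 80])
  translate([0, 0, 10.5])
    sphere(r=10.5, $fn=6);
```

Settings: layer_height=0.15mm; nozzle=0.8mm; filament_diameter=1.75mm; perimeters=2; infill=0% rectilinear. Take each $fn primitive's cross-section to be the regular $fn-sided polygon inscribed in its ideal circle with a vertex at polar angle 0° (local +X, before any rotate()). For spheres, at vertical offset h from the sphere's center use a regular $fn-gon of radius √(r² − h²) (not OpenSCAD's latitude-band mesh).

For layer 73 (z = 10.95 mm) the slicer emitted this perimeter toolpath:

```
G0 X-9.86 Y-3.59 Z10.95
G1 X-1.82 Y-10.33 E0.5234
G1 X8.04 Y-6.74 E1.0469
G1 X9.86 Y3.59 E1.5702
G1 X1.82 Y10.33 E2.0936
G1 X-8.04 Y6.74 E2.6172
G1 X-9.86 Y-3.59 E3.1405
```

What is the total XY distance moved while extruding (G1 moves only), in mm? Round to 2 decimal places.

62.95 mm

Sum the Euclidean lengths of each G1 segment: total = 62.95 mm.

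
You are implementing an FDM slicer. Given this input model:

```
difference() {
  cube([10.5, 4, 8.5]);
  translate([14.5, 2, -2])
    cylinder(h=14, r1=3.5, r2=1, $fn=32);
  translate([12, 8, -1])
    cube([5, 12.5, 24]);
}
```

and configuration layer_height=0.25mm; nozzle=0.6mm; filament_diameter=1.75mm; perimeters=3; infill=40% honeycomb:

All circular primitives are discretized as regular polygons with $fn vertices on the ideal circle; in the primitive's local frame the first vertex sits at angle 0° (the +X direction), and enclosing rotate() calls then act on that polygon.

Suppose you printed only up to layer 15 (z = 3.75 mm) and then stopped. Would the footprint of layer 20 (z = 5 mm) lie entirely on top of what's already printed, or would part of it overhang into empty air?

Compare the two slices. At z = 3.75: the cube is present — its section is the full 10.5×4 rectangle (area 42.00 mm²); the cone at (14.5, 2) contributes a regular 32-gon of circumradius 2.473 (interpolated between r1=3.5 and r2=1 at t=0.411) (area = (32/2)·2.473²·sin(360°/32) = 19.09 mm²); the cube at (12, 8) (footprint 5×12.5) is included at this height (area 62.50 mm²); Subtracting the remaining from the first: starting from the 10.5×4 cube (42.00 mm²), the cone at (14.5, 2) misses the remaining region (no effect); the 5×12.5 cube at (12, 8) misses the remaining region (no effect) — area = 42.00 mm². At z = 5: the cube is present — its section is the full 10.5×4 rectangle (area 42.00 mm²); the cone at (14.5, 2) contributes a regular 32-gon of circumradius 2.250 (interpolated between r1=3.5 and r2=1 at t=0.500) (area = (32/2)·2.250²·sin(360°/32) = 15.80 mm²); the cube at (12, 8) is present — its section is the full 5×12.5 rectangle (area 62.50 mm²); After the difference (first − rest): starting from the 10.5×4 cube (42.00 mm²), the cone at (14.5, 2) misses the remaining region (no effect); the 5×12.5 cube at (12, 8) misses the remaining region (no effect) — area = 42.00 mm². Checking containment: the cross-section at z = 5 is a subset of the cross-section at z = 3.75.

entirely on top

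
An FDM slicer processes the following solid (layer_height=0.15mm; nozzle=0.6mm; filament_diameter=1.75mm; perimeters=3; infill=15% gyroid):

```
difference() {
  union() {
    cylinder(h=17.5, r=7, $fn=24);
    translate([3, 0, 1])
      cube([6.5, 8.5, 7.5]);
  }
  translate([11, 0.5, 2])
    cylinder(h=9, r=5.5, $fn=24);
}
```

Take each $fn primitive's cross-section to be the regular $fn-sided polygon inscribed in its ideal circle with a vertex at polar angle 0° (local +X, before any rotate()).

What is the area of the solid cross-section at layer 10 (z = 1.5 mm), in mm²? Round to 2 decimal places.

At z = 1.5 mm: the r=7 cylinder contributes a regular 24-gon of circumradius 7 (area = (24/2)·7.000²·sin(360°/24) = 152.19 mm²); the cube at (3, 0) is present — its section is the full 6.5×8.5 rectangle (area 55.25 mm²); Taking the union: the regions partially overlap — summed areas 207.44 mm² minus the doubly-counted overlap 17.84 mm² gives 189.60 mm² — area = 189.60 mm²; the cylinder at (11, 0.5) does not reach this height (z outside [2, 11]); After the difference (first − rest): none of the subtracted shapes is present at this height, so the result so far is unchanged — area = 189.60 mm². Overall, the cross-section is a single solid region. Net area = 189.60 mm².

189.60 mm²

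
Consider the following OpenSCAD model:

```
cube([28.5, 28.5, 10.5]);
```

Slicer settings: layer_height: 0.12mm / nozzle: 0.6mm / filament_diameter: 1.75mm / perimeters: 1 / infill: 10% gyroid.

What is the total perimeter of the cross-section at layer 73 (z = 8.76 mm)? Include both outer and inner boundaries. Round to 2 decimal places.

114.00 mm

At z = 8.76 mm: the 28.5×28.5 cube contributes its full rectangle (perimeter 114.00 mm). Overall, the cross-section is a single solid region. Total boundary length (outer) = 114.00 mm.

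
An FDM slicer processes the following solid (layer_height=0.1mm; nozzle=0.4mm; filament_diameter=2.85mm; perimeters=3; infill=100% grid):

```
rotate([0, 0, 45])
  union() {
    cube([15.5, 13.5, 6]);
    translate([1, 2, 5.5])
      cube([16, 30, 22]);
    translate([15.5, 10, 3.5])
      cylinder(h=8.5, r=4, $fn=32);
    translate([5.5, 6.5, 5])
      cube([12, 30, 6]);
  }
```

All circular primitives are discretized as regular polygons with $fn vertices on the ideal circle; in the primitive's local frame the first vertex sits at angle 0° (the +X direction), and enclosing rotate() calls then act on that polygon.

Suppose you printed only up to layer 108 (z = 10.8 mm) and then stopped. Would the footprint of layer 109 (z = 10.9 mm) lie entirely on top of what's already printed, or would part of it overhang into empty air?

entirely on top

Compare the two slices. At z = 10.8: the cube does not reach this height (z outside [0, 6]); the 16×30 cube at (1, 2) contributes its full rectangle (area 480.00 mm²); the cylinder at (15.5, 10): section is a regular 32-gon, circumradius r=4 (area = (32/2)·4.000²·sin(360°/32) = 49.94 mm²); the cube at (5.5, 6.5) (footprint 12×30) is included at this height (area 360.00 mm²); Merging all regions: the regions partially overlap — summed areas 889.94 mm² minus the doubly-counted overlap 333.43 mm² gives 556.51 mm² — area = 556.51 mm²; (rotated 45° about Z; rotation is an isometry so areas/perimeters/island counts are preserved). At z = 10.9: the cube is not intersected at this z (z outside [0, 6]); the cube at (1, 2) is present — its section is the full 16×30 rectangle (area 480.00 mm²); the r=4 cylinder at (15.5, 10) contributes a regular 32-gon of circumradius 4 (area = (32/2)·4.000²·sin(360°/32) = 49.94 mm²); the cube at (5.5, 6.5) is present — its section is the full 12×30 rectangle (area 360.00 mm²); Merging all regions: the regions partially overlap — summed areas 889.94 mm² minus the doubly-counted overlap 333.43 mm² gives 556.51 mm² — area = 556.51 mm²; (rotated 45° about Z; rotation is an isometry so areas/perimeters/island counts are preserved). Checking containment: the cross-section at z = 10.9 is a subset of the cross-section at z = 10.8.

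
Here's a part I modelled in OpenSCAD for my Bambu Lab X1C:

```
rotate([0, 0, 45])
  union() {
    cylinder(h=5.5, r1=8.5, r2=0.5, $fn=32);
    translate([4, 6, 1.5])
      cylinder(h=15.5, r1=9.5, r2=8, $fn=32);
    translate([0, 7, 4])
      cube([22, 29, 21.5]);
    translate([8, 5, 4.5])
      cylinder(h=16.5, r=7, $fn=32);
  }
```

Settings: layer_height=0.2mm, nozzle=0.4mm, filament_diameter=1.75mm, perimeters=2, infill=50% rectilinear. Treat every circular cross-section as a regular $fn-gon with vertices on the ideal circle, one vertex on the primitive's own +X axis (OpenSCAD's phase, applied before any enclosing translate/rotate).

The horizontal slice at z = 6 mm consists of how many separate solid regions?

At z = 6 mm: the cone is not intersected at this z (z outside [0, 5.5]); the cone at (4, 6) (r1=9.5→r2=8) has section circumradius 9.065 here — a regular 32-gon; the cube at (0, 7) (footprint 22×29) is included at this height; the cylinder at (8, 5): section is a regular 32-gon, circumradius r=7; Combining (union): the regions partially overlap (shared area 221.18 mm²), so overlapping operands fuse into one piece — 1 connected region; (rotated 45° about Z; rotation is an isometry so areas/perimeters/island counts are preserved). The result has 1 disconnected region.

1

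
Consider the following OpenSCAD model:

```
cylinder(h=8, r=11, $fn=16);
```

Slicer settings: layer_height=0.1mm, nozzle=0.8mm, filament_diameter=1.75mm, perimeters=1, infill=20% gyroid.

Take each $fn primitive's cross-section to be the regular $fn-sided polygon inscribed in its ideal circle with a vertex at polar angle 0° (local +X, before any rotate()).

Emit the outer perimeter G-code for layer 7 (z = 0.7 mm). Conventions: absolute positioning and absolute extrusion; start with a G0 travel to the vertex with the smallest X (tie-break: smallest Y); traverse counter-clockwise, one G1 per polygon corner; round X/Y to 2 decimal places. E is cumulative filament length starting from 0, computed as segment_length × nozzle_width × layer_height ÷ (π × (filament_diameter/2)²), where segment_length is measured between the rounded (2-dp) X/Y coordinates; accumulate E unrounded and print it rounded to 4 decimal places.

G0 X-11.00 Y0.00 Z0.70
G1 X-10.16 Y-4.21 E0.1428
G1 X-7.78 Y-7.78 E0.2855
G1 X-4.21 Y-10.16 E0.4282
G1 X0.00 Y-11.00 E0.5710
G1 X4.21 Y-10.16 E0.7138
G1 X7.78 Y-7.78 E0.8565
G1 X10.16 Y-4.21 E0.9992
G1 X11.00 Y0.00 E1.1420
G1 X10.16 Y4.21 E1.2848
G1 X7.78 Y7.78 E1.4275
G1 X4.21 Y10.16 E1.5702
G1 X0.00 Y11.00 E1.7129
G1 X-4.21 Y10.16 E1.8557
G1 X-7.78 Y7.78 E1.9984
G1 X-10.16 Y4.21 E2.1411
G1 X-11.00 Y0.00 E2.2839

At z = 0.7 mm: the r=11 cylinder gives a regular 16-gon of circumradius 11 (constant along its height). The outline is a single polygon with 16 vertices. Extrusion per mm of travel: 0.8 × 0.1 / (π × 0.875²) = 0.033260. Accumulating E over each segment gives final E = 2.2839.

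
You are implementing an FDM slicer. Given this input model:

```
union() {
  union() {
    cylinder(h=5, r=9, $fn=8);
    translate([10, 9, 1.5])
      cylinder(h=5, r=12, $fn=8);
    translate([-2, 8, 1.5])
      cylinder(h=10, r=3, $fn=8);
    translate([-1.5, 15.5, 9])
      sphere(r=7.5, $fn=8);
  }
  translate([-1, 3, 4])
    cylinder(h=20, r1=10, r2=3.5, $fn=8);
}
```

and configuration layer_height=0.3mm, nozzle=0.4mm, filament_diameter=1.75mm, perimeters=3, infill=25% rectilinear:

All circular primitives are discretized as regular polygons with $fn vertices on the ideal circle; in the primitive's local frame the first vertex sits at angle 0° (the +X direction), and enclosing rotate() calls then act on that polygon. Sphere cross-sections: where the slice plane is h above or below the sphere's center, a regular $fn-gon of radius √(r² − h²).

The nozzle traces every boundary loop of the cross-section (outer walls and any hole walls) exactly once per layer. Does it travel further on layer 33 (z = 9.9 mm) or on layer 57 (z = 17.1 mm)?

layer 33 (z = 9.9 mm)

Layer 33 (z = 9.9): the cylinder is absent (z outside [0, 5]); the cylinder at (10, 9) is absent (z outside [1.5, 6.5]); the r=3 cylinder at (-2, 8) contributes a regular 8-gon of circumradius 3 (perimeter = 2·8·3.000·sin(180°/8) = 18.37 mm); the r=7.5 sphere at (-1.5, 15.5) slices to a regular 8-gon of circumradius 7.446 (√(r²−h²) with h=0.9 from center) (perimeter = 2·8·7.446·sin(180°/8) = 45.59 mm); Combining (union): the regions partially overlap (shared area 9.18 mm²), so the edge portions inside another operand are dropped and the merged outline is re-measured after clipping — boundary = 51.67 mm; the cone at (-1, 3): at t=0.295 of its height the radius interpolates to r₁+(r₂−r₁)t = 8.082, giving a regular 8-gon of that circumradius (perimeter = 2·8·8.082·sin(180°/8) = 49.49 mm); Combining (union): the regions partially overlap (shared area 27.29 mm²), so the edge portions inside another operand are dropped and the merged outline is re-measured after clipping — boundary = 79.25 mm. So its perimeter = 79.25 mm. Layer 57 (z = 17.1): the cylinder is not intersected at this z (z outside [0, 5]); the cylinder at (10, 9) is not intersected at this z (z outside [1.5, 6.5]); the cylinder at (-2, 8) does not reach this height (z outside [1.5, 11.5]); the sphere at (-1.5, 15.5) is absent (|z−center|=8.100 > r=7.5); Merging all regions: nothing is present at this height; the cone at (-1, 3) (r1=10→r2=3.5) has section circumradius 5.742 here — a regular 8-gon (perimeter = 2·8·5.742·sin(180°/8) = 35.16 mm); Taking the union: only the cone at (-1, 3) is present, so the union is just that shape — boundary = 35.16 mm. So its perimeter = 35.16 mm. Layer 33 is larger (79.25 vs 35.16 mm).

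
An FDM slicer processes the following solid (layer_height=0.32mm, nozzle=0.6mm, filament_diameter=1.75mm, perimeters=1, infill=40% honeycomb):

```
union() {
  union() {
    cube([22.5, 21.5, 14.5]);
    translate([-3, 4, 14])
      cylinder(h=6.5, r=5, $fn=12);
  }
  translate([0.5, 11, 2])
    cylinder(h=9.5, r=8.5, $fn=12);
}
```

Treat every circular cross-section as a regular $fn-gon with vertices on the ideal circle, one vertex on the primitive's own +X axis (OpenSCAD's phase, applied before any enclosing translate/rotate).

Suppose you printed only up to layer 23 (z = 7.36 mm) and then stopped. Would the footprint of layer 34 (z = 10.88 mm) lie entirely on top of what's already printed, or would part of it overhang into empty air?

entirely on top

Compare the two slices. At z = 7.36: the 22.5×21.5 cube contributes its full rectangle (area 483.75 mm²); the cylinder at (-3, 4) does not reach this height (z outside [14, 20.5]); Taking the union: only the 22.5×21.5 cube is present, so the union is just that shape — area = 483.75 mm²; the r=8.5 cylinder at (0.5, 11) gives a regular 12-gon of circumradius 8.5 (constant along its height) (area = (12/2)·8.500²·sin(360°/12) = 216.75 mm²); Taking the union: the regions partially overlap — summed areas 700.50 mm² minus the doubly-counted overlap 116.81 mm² gives 583.69 mm² — area = 583.69 mm². At z = 10.88: the cube is present — its section is the full 22.5×21.5 rectangle (area 483.75 mm²); the cylinder at (-3, 4) is absent (z outside [14, 20.5]); Taking the union: only the 22.5×21.5 cube is present, so the union is just that shape — area = 483.75 mm²; the r=8.5 cylinder at (0.5, 11) gives a regular 12-gon of circumradius 8.5 (constant along its height) (area = (12/2)·8.500²·sin(360°/12) = 216.75 mm²); Merging all regions: the regions partially overlap — summed areas 700.50 mm² minus the doubly-counted overlap 116.81 mm² gives 583.69 mm² — area = 583.69 mm². Checking containment: the cross-section at z = 10.88 is a subset of the cross-section at z = 7.36.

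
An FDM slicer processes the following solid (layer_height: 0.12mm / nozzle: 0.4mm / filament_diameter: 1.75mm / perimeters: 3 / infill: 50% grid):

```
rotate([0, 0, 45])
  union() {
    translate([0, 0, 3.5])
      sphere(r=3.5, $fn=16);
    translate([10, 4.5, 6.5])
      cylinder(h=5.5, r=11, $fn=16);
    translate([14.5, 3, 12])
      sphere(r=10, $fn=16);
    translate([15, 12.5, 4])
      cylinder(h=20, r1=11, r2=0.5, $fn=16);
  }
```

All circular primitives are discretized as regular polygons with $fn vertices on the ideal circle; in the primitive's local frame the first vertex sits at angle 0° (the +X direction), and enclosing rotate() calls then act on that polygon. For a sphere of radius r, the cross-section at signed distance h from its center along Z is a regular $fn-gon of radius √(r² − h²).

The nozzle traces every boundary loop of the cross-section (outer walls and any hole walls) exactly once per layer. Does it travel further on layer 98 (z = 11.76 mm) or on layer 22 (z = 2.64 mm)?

Layer 98 (z = 11.76): the sphere is absent (|z−center|=8.260 > r=3.5); the r=11 cylinder at (10, 4.5) contributes a regular 16-gon of circumradius 11 (perimeter = 2·16·11.000·sin(180°/16) = 68.67 mm); the r=10 sphere at (14.5, 3) slices to a regular 16-gon of circumradius 9.997 (√(r²−h²) with h=0.24 from center) (perimeter = 2·16·9.997·sin(180°/16) = 62.41 mm); the cone at (15, 12.5) (r1=11→r2=0.5) has section circumradius 6.926 here — a regular 16-gon (perimeter = 2·16·6.926·sin(180°/16) = 43.24 mm); Combining (union): the regions partially overlap (shared area 326.20 mm²), so the edge portions inside another operand are dropped and the merged outline is re-measured after clipping — boundary = 82.31 mm; (whole slice rotated 45° about Z — lengths, areas and connectivity unchanged). So its perimeter = 82.31 mm. Layer 22 (z = 2.64): the r=3.5 sphere slices to a regular 16-gon of circumradius 3.393 (√(r²−h²) with h=0.86 from center) (perimeter = 2·16·3.393·sin(180°/16) = 21.18 mm); the cylinder at (10, 4.5) does not reach this height (z outside [6.5, 12]); the sphere at (14.5, 3): section is a regular 16-gon, circumradius = √(r²−h²) = √(10²−9.36²) = 3.520 (perimeter = 2·16·3.520·sin(180°/16) = 21.97 mm); the cone at (15, 12.5) is absent (z outside [4, 24]); Merging all regions: the 2 present regions are separate (no shared area or edge), so areas and boundary lengths simply add and each stays a separate island — boundary = 43.16 mm; (whole slice rotated 45° about Z — lengths, areas and connectivity unchanged). So its perimeter = 43.16 mm. Layer 98 is larger (82.31 vs 43.16 mm).

layer 98 (z = 11.76 mm)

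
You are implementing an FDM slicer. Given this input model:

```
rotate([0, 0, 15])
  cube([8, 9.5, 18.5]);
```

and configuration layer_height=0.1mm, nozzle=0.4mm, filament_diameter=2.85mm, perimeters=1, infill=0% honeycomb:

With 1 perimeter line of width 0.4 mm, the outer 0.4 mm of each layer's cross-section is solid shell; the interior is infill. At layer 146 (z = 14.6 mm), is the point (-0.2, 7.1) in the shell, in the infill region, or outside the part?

At z = 14.6 mm: the 8×9.5 cube contributes its full rectangle; (whole slice rotated 15° about Z — lengths, areas and connectivity unchanged). Overall, the cross-section is a single solid region. Undo the 15° rotation: the query point maps to (1.644, 6.910) in the un-rotated model frame. The nearest boundary edge runs (0.00, 9.50)→(0.00, 0.00); distance from the point to it = 1.64 mm. The point is inside the cross-section and 1.64 mm from the nearest boundary — more than the 0.4 mm shell width (1 × 0.4), so it's in the infill interior.

infill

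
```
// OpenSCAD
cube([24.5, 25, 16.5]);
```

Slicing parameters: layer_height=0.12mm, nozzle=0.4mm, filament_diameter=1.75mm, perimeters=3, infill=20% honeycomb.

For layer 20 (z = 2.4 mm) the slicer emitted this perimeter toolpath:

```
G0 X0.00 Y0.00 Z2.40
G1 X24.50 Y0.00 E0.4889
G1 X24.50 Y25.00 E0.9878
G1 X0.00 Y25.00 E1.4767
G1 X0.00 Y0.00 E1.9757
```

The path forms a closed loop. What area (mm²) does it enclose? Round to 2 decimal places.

612.50 mm²

Apply the shoelace formula to the sequence of (X, Y) vertices; enclosed area = 612.50 mm².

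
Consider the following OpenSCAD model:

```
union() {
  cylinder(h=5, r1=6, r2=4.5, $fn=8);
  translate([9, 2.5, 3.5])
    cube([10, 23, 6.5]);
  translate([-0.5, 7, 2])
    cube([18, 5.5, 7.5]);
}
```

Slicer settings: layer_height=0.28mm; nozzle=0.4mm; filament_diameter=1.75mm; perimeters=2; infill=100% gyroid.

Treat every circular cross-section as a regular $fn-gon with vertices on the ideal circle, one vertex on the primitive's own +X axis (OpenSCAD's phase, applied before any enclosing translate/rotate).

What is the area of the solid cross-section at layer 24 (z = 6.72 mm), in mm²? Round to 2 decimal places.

282.25 mm²

At z = 6.72 mm: the cone is absent (z outside [0, 5]); the cube at (9, 2.5) is present — its section is the full 10×23 rectangle (area 230.00 mm²); the cube at (-0.5, 7) is present — its section is the full 18×5.5 rectangle (area 99.00 mm²); Combining (union): the regions partially overlap — summed areas 329.00 mm² minus the doubly-counted overlap 46.75 mm² gives 282.25 mm² — area = 282.25 mm². Overall, the cross-section is a single solid region. Net area = 282.25 mm².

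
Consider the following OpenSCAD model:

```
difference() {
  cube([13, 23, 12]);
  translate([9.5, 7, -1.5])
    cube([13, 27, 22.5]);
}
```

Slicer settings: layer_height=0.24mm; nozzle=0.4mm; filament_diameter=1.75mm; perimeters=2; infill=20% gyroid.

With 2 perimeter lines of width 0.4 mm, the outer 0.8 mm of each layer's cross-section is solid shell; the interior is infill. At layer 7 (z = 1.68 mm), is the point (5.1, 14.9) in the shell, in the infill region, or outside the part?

infill

At z = 1.68 mm: the cube (footprint 13×23) is included at this height; the cube at (9.5, 7) (footprint 13×27) is included at this height; Taking the first minus the rest: starting from the 13×23 cube, the 13×27 cube at (9.5, 7) partially overlaps it — only the 56.00 mm² overlap (of its 351.00 mm²) is removed, clipping the outline — 1 connected region. Overall, the cross-section is a single solid region. The nearest boundary edge runs (9.50, 23.00)→(9.50, 7.00); distance from the point to it = 4.40 mm. The point is inside the cross-section and 4.40 mm from the nearest boundary — more than the 0.8 mm shell width (2 × 0.4), so it's in the infill interior.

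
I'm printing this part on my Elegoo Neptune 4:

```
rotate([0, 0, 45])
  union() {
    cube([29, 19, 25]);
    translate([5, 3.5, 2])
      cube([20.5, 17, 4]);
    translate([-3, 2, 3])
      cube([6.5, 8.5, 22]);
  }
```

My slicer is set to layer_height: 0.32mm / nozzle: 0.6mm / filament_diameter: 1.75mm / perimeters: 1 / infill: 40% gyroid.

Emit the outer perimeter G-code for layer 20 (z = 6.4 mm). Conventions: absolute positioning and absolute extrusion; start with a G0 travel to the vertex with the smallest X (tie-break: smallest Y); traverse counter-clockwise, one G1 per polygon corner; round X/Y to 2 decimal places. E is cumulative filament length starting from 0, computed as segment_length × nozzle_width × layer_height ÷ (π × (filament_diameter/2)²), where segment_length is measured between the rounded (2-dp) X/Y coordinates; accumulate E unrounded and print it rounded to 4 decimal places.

G0 X-13.44 Y13.44 Z6.40
G1 X-7.42 Y7.42 E0.6796
G1 X-9.55 Y5.30 E0.9195
G1 X-3.54 Y-0.71 E1.5979
G1 X-1.41 Y1.41 E1.8378
G1 X0.00 Y0.00 E1.9970
G1 X20.51 Y20.51 E4.3123
G1 X7.07 Y33.94 E5.8290
G1 X-13.44 Y13.44 E8.1438

At z = 6.4 mm: the cube is present — its section is the full 29×19 rectangle; the cube at (5, 3.5) is absent (z outside [2, 6]); the cube at (-3, 2) (footprint 6.5×8.5) is included at this height; Merging all regions: the regions partially overlap (shared area 29.75 mm²), so overlapping operands fuse into one piece — 1 connected region; (whole slice rotated 45° about Z — lengths, areas and connectivity unchanged). The outline is a single polygon with 8 vertices. Extrusion per mm of travel: 0.6 × 0.32 / (π × 0.875²) = 0.079824. Accumulating E over each segment gives final E = 8.1438.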